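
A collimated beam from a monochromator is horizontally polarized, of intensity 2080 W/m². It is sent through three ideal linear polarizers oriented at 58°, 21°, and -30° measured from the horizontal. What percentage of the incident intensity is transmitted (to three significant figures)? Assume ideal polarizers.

I₁ = 2080 W/m² · cos²(58°) = 584.1 W/m².
I₂ = I₁ · cos²(37°) = 584.1 · 0.6378 = 372.5 W/m².
I₃ = I₂ · cos²(51°) = 372.5 · 0.396 = 147.5 W/m².
That is 7.093% of the incident intensity.

≈ 7.09%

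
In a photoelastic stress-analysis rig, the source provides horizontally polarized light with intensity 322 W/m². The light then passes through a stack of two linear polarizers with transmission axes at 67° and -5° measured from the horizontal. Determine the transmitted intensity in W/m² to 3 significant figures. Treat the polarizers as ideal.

By Malus's law, I₁ = 322 W/m² · cos²(67°) = 49.16 W/m².
I₂ = I₁ · cos²(72°) = 49.16 · 0.09549 = 4.694 W/m².

I ≈ 4.69 W/m²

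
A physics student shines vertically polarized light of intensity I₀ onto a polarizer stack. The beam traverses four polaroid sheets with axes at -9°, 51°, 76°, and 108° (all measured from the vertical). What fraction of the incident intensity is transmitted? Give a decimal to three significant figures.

I₁ = I₀ cos²(-9° − 0°) = I₀ cos²(9°) = 0.9755 I₀.
I₂ = I₁ cos²(51° + 9°) = 0.9755 I₀ · cos²(60°) = 0.2439 I₀.
I₃ = I₂ cos²(76° − 51°) = 0.2439 I₀ · cos²(25°) = 0.2003 I₀.
I₄ = I₃ cos²(108° − 76°) = 0.2003 I₀ · cos²(32°) = 0.1441 I₀.
Transmitted fraction = 0.1441.

≈ 0.144 I₀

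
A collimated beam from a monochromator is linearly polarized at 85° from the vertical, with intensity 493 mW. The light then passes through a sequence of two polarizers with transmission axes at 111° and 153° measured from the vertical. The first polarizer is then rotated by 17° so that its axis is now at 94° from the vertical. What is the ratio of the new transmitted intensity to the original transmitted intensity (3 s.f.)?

Before rotation:
I₁ = I₀ cos²(111° − 85°) = I₀ cos²(26°) = 0.8078 I₀.
I₂ = I₁ cos²(153° − 111°) = 0.8078 I₀ · cos²(42°) = 0.4461 I₀.
After rotation:
I₁ = I₀ cos²(94° − 85°) = I₀ cos²(9°) = 0.9755 I₀.
I₂ = I₁ cos²(153° − 94°) = 0.9755 I₀ · cos²(59°) = 0.2588 I₀.
Ratio = 0.2588 / 0.4461 = 0.58.

I_new/I_old ≈ 0.580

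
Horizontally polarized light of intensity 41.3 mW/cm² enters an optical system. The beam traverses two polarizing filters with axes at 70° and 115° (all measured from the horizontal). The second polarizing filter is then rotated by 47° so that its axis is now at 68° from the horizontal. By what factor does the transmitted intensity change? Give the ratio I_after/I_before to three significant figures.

I_new/I_old ≈ 2.00

Before rotation:
I₁ = I₀ cos²(70° − 0°) = I₀ cos²(70°) = 0.117 I₀.
I₂ = I₁ cos²(115° − 70°) = 0.117 I₀ · cos²(45°) = 0.05849 I₀.
After rotation:
I₁ = I₀ cos²(70° − 0°) = I₀ cos²(70°) = 0.117 I₀.
I₂ = I₁ cos²(68° − 70°) = 0.117 I₀ · cos²(2°) = 0.1168 I₀.
Ratio = 0.1168 / 0.05849 = 1.998.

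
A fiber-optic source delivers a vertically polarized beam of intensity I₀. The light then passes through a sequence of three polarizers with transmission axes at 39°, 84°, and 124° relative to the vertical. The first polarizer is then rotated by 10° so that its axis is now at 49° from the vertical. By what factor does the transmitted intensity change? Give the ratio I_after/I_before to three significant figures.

I_new/I_old ≈ 0.956

Before rotation:
By Malus's law, I₁ = I₀ cos²(39° − 0°) = I₀ cos²(39°) = 0.604 I₀.
I₂ = I₁ cos²(84° − 39°) = 0.604 I₀ · cos²(45°) = 0.302 I₀.
I₃ = I₂ cos²(124° − 84°) = 0.302 I₀ · cos²(40°) = 0.1772 I₀.
After rotation:
I₁ = I₀ cos²(49° − 0°) = I₀ cos²(49°) = 0.4304 I₀.
I₂ = I₁ cos²(84° − 49°) = 0.4304 I₀ · cos²(35°) = 0.2888 I₀.
I₃ = I₂ cos²(124° − 84°) = 0.2888 I₀ · cos²(40°) = 0.1695 I₀.
Ratio = 0.1695 / 0.1772 = 0.9564.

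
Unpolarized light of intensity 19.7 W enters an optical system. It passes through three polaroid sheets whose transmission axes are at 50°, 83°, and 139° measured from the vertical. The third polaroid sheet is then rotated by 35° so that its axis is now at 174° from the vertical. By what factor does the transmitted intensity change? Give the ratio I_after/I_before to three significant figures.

I_new/I_old ≈ 0.000974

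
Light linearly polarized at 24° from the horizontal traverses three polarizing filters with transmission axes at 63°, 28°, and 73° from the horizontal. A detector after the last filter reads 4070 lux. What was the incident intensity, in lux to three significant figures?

By Malus's law, I₁ = I₀ cos²(63° − 24°) = I₀ cos²(39°) = 0.604 I₀.
I₂ = I₁ cos²(28° − 63°) = 0.604 I₀ · cos²(35°) = 0.4053 I₀.
I₃ = I₂ cos²(73° − 28°) = 0.4053 I₀ · cos²(45°) = 0.2026 I₀.
So 4070 lux = 0.2026 I₀, giving I₀ = 4070/0.2026 = 2.009e+04 lux.

I₀ ≈ 2.01e4 lux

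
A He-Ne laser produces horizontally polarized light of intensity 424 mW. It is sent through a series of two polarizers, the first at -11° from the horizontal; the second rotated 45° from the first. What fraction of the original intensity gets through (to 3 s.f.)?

I/I₀ ≈ 0.482

I₁ = 424 mW · cos²(11°) = 408.6 mW.
I₂ = I₁ · cos²(45°) = 408.6 · 0.5 = 204.3 mW.
Transmitted fraction = 0.4818.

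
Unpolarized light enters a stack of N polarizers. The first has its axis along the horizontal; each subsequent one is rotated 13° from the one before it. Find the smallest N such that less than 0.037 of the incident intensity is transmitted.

First polarizer halves the unpolarized light: factor 1/2.
Each further stage multiplies by cos²(13°) = 0.9494.
After N polarizers: T = 0.5·0.9494^(N−1). Require T < 0.037 ⇒ N−1 > ln(0.037/0.5)/ln(0.9494) = 50.14, so N−1 ≥ 51 and N = 52.
Check: N=52 gives T = 0.03538 < 0.037; N=51 gives T = 0.03727.

N = 52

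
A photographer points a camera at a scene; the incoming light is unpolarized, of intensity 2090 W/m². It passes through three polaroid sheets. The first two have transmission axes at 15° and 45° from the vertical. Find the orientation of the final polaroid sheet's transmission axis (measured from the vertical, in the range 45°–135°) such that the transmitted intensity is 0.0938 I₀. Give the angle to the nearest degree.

θ ≈ 105°

Unpolarized light through the first polarizer → I₁ = ½ I₀, now polarized at 15°.
I₂ = I₁ cos²(45° − 15°) = 0.5 I₀ · cos²(30°) = 0.375 I₀.
Need I₃/I₀ = 0.0938, so cos²(θ − 45°) = 0.0938 / 0.375 = 0.2501.
θ − 45° = arccos(√0.2501) = 60.0°, giving θ ≈ 45 + 60.0 = 105.0°.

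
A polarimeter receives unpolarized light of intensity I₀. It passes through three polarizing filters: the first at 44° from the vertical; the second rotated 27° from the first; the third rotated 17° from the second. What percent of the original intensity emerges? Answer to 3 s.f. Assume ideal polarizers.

≈ 36.3%

Unpolarized light through the first polarizer → I₁ = ½ I₀, now polarized at 44°.
I₂ = I₁ cos²(27°) = 0.5 · 0.7939 I₀ = 0.3969 I₀.
I₃ = I₂ cos²(17°) = 0.3969 · 0.9145 I₀ = 0.363 I₀.
That is 36.3% of the incident intensity.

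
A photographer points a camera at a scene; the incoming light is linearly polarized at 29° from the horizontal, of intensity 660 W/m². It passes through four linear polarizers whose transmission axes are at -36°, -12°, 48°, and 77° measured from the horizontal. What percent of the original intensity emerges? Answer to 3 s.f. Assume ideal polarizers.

≈ 2.85%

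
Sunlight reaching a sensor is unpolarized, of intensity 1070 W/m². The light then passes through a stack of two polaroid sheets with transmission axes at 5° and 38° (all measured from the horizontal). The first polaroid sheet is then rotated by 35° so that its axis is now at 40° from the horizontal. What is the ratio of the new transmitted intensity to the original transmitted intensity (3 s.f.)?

Before rotation:
Unpolarized light through the first polarizer → I₁ = ½ I₀, now polarized at 5°.
I₂ = I₁ cos²(38° − 5°) = 0.5 I₀ · cos²(33°) = 0.3517 I₀.
After rotation:
Unpolarized light through the first polarizer → I₁ = ½ I₀, now polarized at 40°.
I₂ = I₁ cos²(38° − 40°) = 0.5 I₀ · cos²(2°) = 0.4994 I₀.
Ratio = 0.4994 / 0.3517 = 1.42.

I_new/I_old ≈ 1.42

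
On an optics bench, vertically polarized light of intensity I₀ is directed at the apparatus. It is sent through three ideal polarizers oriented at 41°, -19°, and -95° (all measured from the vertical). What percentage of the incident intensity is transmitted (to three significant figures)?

I₁ = I₀ cos²(41° − 0°) = I₀ cos²(41°) = 0.5696 I₀.
I₂ = I₁ cos²(-19° − 41°) = 0.5696 I₀ · cos²(60°) = 0.1424 I₀.
I₃ = I₂ cos²(-95° + 19°) = 0.1424 I₀ · cos²(76°) = 0.008334 I₀.
That is 0.8334% of the incident intensity.

≈ 0.833%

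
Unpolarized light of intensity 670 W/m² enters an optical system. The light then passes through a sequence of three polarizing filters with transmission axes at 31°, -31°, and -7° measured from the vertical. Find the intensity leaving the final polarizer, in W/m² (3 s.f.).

Unpolarized light through the first polarizer → I₁ = 670 W/m²/2 = 335 W/m², polarized at 31°.
I₂ = I₁ · cos²(62°) = 335 · 0.2204 = 73.84 W/m².
I₃ = I₂ · cos²(24°) = 73.84 · 0.8346 = 61.62 W/m².

I ≈ 61.6 W/m²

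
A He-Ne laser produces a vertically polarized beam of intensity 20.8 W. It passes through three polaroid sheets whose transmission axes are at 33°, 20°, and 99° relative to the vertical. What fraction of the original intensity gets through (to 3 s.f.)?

I₁ = 20.8 W · cos²(33°) = 14.63 W.
I₂ = I₁ · cos²(13°) = 14.63 · 0.9494 = 13.89 W.
I₃ = I₂ · cos²(79°) = 13.89 · 0.03641 = 0.5057 W.
Transmitted fraction = 0.02431.

I/I₀ ≈ 0.0243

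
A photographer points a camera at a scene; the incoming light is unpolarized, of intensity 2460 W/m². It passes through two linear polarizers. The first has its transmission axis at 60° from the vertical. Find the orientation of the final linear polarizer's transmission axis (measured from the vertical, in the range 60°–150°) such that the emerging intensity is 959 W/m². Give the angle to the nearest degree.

Unpolarized light through the first polarizer → I₁ = ½ I₀, now polarized at 60°.
Target fraction: 959 / 2460 W/m² = 0.3898 of I₀.
Need I₂/I₀ = 0.3898, so cos²(θ − 60°) = 0.3898 / 0.5 = 0.7797.
θ − 60° = arccos(√0.7797) = 28.0°, giving θ ≈ 60 + 28.0 = 88.0°.

θ ≈ 88°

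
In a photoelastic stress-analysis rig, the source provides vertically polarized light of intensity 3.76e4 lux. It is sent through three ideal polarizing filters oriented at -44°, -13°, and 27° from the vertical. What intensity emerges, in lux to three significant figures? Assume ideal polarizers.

I ≈ 8390 lux

By Malus's law, I₁ = 3.76e4 lux · cos²(44°) = 1.946e+04 lux.
I₂ = I₁ · cos²(31°) = 1.946e+04 · 0.7347 = 1.43e+04 lux.
I₃ = I₂ · cos²(40°) = 1.43e+04 · 0.5868 = 8389 lux.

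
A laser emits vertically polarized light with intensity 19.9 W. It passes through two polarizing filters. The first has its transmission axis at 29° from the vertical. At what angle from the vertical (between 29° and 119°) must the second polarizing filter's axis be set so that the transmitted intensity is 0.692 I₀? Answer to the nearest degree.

θ ≈ 47°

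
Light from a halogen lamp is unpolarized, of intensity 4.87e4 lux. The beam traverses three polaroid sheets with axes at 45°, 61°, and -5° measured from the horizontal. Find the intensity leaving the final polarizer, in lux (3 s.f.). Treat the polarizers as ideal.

I ≈ 3720 lux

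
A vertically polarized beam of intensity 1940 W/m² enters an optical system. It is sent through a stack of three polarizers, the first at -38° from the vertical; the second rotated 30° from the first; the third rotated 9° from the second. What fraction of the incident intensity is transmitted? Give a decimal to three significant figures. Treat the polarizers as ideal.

I₁ = 1940 W/m² · cos²(38°) = 1205 W/m².
I₂ = I₁ · cos²(30°) = 1205 · 0.75 = 903.5 W/m².
I₃ = I₂ · cos²(9°) = 903.5 · 0.9755 = 881.4 W/m².
Transmitted fraction = 0.4543.

I/I₀ ≈ 0.454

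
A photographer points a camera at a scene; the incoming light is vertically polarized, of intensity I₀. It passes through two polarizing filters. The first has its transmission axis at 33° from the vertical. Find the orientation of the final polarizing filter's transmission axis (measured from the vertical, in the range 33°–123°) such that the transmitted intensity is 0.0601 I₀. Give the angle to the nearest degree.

By Malus's law, I₁ = I₀ cos²(33° − 0°) = I₀ cos²(33°) = 0.7034 I₀.
Need I₂/I₀ = 0.0601, so cos²(θ − 33°) = 0.0601 / 0.7034 = 0.08545.
θ − 33° = arccos(√0.08545) = 73.0°, giving θ ≈ 33 + 73.0 = 106.0°.

θ ≈ 106°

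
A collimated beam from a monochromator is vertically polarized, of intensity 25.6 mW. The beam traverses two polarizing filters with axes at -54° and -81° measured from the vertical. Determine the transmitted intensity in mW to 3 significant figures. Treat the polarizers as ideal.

I ≈ 7.02 mW

I₁ = 25.6 mW · cos²(54°) = 8.845 mW.
I₂ = I₁ · cos²(27°) = 8.845 · 0.7939 = 7.022 mW.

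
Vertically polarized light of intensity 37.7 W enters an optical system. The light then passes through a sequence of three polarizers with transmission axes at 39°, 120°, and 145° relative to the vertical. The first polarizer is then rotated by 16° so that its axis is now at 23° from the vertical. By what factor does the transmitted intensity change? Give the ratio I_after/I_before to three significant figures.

Before rotation:
I₁ = I₀ cos²(39° − 0°) = I₀ cos²(39°) = 0.604 I₀.
I₂ = I₁ cos²(120° − 39°) = 0.604 I₀ · cos²(81°) = 0.01478 I₀.
I₃ = I₂ cos²(145° − 120°) = 0.01478 I₀ · cos²(25°) = 0.01214 I₀.
After rotation:
I₁ = I₀ cos²(23° − 0°) = I₀ cos²(23°) = 0.8473 I₀.
Angle between axes 1 and 2: 83°. I₂ = 0.8473 I₀ · cos²(83°) = 0.01258 I₀.
I₃ = I₂ cos²(145° − 120°) = 0.01258 I₀ · cos²(25°) = 0.01034 I₀.
Ratio = 0.01034 / 0.01214 = 0.8515.

I_new/I_old ≈ 0.851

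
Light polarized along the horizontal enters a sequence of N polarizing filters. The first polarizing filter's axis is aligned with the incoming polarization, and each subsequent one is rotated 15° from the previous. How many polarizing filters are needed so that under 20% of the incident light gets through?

N = 25

First polarizer is aligned with the polarization: full transmission.
Each further stage multiplies by cos²(15°) = 0.933.
After N polarizers: T = 0.933^(N−1). Require T < 0.20 ⇒ N−1 > ln(0.20)/ln(0.933) = 23.21, so N−1 ≥ 24 and N = 25.
Check: N=25 gives T = 0.1894 < 0.20; N=24 gives T = 0.203.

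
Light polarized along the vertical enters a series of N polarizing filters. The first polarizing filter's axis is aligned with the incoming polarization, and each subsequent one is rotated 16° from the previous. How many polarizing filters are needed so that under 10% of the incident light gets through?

N = 31

First polarizer is aligned with the polarization: full transmission.
Each further stage multiplies by cos²(16°) = 0.924.
After N polarizers: T = 0.924^(N−1). Require T < 0.10 ⇒ N−1 > ln(0.10)/ln(0.924) = 29.14, so N−1 ≥ 30 and N = 31.
Check: N=31 gives T = 0.09343 < 0.10; N=30 gives T = 0.1011.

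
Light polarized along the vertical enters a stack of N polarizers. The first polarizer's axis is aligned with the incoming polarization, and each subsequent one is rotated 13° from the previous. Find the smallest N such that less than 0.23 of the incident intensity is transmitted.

First polarizer is aligned with the polarization: full transmission.
Each further stage multiplies by cos²(13°) = 0.9494.
After N polarizers: T = 0.9494^(N−1). Require T < 0.23 ⇒ N−1 > ln(0.23)/ln(0.9494) = 28.30, so N−1 ≥ 29 and N = 30.
Check: N=30 gives T = 0.2218 < 0.23; N=29 gives T = 0.2336.

N = 30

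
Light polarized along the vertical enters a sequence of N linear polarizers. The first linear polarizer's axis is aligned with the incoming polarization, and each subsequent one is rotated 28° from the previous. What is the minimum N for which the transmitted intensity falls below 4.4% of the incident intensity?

First polarizer is aligned with the polarization: full transmission.
Each further stage multiplies by cos²(28°) = 0.7796.
After N polarizers: T = 0.7796^(N−1). Require T < 0.044 ⇒ N−1 > ln(0.044)/ln(0.7796) = 12.55, so N−1 ≥ 13 and N = 14.
Check: N=14 gives T = 0.03929 < 0.044; N=13 gives T = 0.0504.

N = 14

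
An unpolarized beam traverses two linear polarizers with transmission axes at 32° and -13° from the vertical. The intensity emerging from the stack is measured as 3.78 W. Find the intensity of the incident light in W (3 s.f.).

I₀ ≈ 15.1 W

Unpolarized light through the first polarizer → I₁ = ½ I₀, now polarized at 32°.
I₂ = I₁ cos²(-13° − 32°) = 0.5 I₀ · cos²(45°) = 0.25 I₀.
So 3.78 W = 0.25 I₀, giving I₀ = 3.78/0.25 = 15.12 W.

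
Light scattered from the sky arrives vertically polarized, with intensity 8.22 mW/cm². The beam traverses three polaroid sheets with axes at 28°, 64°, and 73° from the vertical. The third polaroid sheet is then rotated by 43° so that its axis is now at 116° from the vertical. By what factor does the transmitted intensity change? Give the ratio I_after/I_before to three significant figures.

I_new/I_old ≈ 0.389

Before rotation:
I₁ = I₀ cos²(28° − 0°) = I₀ cos²(28°) = 0.7796 I₀.
I₂ = I₁ cos²(64° − 28°) = 0.7796 I₀ · cos²(36°) = 0.5103 I₀.
I₃ = I₂ cos²(73° − 64°) = 0.5103 I₀ · cos²(9°) = 0.4978 I₀.
After rotation:
I₁ = I₀ cos²(28° − 0°) = I₀ cos²(28°) = 0.7796 I₀.
I₂ = I₁ cos²(64° − 28°) = 0.7796 I₀ · cos²(36°) = 0.5103 I₀.
I₃ = I₂ cos²(116° − 64°) = 0.5103 I₀ · cos²(52°) = 0.1934 I₀.
Ratio = 0.1934 / 0.4978 = 0.3885.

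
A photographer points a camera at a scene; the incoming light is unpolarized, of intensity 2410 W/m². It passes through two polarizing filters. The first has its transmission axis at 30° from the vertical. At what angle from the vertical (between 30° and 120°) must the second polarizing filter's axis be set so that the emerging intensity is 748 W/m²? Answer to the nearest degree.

θ ≈ 68°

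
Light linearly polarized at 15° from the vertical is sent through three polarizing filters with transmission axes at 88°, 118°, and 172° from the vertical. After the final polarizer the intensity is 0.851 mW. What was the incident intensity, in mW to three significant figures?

I₀ ≈ 38.4 mW

I₁ = I₀ cos²(88° − 15°) = I₀ cos²(73°) = 0.08548 I₀.
I₂ = I₁ cos²(118° − 88°) = 0.08548 I₀ · cos²(30°) = 0.06411 I₀.
I₃ = I₂ cos²(172° − 118°) = 0.06411 I₀ · cos²(54°) = 0.02215 I₀.
So 0.851 mW = 0.02215 I₀, giving I₀ = 0.851/0.02215 = 38.42 mW.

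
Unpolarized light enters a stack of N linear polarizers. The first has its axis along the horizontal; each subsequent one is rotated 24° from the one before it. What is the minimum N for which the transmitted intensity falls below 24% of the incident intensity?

N = 6

First polarizer halves the unpolarized light: factor 1/2.
Each further stage multiplies by cos²(24°) = 0.8346.
After N polarizers: T = 0.5·0.8346^(N−1). Require T < 0.24 ⇒ N−1 > ln(0.24/0.5)/ln(0.8346) = 4.06, so N−1 ≥ 5 and N = 6.
Check: N=6 gives T = 0.2024 < 0.24; N=5 gives T = 0.2426.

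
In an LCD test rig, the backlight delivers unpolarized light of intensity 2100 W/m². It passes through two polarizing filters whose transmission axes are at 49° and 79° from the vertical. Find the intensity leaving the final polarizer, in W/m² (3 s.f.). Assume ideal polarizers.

Unpolarized light through the first polarizer → I₁ = 2100 W/m²/2 = 1050 W/m², polarized at 49°.
I₂ = I₁ · cos²(30°) = 1050 · 0.75 = 787.5 W/m².

I ≈ 788 W/m²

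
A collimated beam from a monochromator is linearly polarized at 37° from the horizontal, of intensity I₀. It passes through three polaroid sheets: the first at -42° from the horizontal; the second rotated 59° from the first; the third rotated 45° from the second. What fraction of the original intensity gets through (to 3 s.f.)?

≈ 0.00483 I₀

I₁ = I₀ cos²(-42° − 37°) = I₀ cos²(79°) = 0.03641 I₀.
I₂ = I₁ cos²(59°) = 0.03641 · 0.2653 I₀ = 0.009658 I₀.
I₃ = I₂ cos²(45°) = 0.009658 · 0.5 I₀ = 0.004829 I₀.
Transmitted fraction = 0.004829.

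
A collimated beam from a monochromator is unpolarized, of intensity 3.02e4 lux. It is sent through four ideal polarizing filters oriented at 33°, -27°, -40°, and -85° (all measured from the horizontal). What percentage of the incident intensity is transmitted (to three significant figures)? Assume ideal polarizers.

≈ 5.93%

Unpolarized light through the first polarizer → I₁ = 3.02e4 lux/2 = 1.51e+04 lux, polarized at 33°.
I₂ = I₁ · cos²(60°) = 1.51e+04 · 0.25 = 3775 lux.
I₃ = I₂ · cos²(13°) = 3775 · 0.9494 = 3584 lux.
I₄ = I₃ · cos²(45°) = 3584 · 0.5 = 1792 lux.
That is 5.934% of the incident intensity.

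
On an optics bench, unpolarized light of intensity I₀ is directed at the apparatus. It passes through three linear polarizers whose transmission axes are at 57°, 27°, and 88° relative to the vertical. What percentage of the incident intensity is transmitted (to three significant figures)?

≈ 8.81%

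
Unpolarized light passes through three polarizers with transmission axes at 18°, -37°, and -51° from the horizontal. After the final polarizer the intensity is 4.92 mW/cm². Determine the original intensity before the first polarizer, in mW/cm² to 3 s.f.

I₀ ≈ 31.8 mW/cm²

Unpolarized light through the first polarizer → I₁ = ½ I₀, now polarized at 18°.
I₂ = I₁ cos²(-37° − 18°) = 0.5 I₀ · cos²(55°) = 0.1645 I₀.
I₃ = I₂ cos²(-51° + 37°) = 0.1645 I₀ · cos²(14°) = 0.1549 I₀.
So 4.92 mW/cm² = 0.1549 I₀, giving I₀ = 4.92/0.1549 = 31.77 mW/cm².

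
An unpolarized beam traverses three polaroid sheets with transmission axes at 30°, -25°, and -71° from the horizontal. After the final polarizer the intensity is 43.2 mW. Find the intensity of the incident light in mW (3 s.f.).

I₀ ≈ 544 mW

Unpolarized light through the first polarizer → I₁ = ½ I₀, now polarized at 30°.
I₂ = I₁ cos²(-25° − 30°) = 0.5 I₀ · cos²(55°) = 0.1645 I₀.
I₃ = I₂ cos²(-71° + 25°) = 0.1645 I₀ · cos²(46°) = 0.07938 I₀.
So 43.2 mW = 0.07938 I₀, giving I₀ = 43.2/0.07938 = 544.2 mW.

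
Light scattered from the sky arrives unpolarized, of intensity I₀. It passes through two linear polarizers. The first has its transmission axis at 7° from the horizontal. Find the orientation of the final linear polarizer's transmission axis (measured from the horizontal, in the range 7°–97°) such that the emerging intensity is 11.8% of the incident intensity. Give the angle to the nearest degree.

Unpolarized light through the first polarizer → I₁ = ½ I₀, now polarized at 7°.
Need I₂/I₀ = 0.118, so cos²(θ − 7°) = 0.118 / 0.5 = 0.236.
θ − 7° = arccos(√0.236) = 60.9°, giving θ ≈ 7 + 60.9 = 67.9°.

θ ≈ 68°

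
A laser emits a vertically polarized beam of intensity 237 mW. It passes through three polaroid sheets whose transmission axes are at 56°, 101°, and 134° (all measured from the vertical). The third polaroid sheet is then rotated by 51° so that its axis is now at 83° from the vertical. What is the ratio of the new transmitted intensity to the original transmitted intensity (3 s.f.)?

Before rotation:
I₁ = I₀ cos²(56° − 0°) = I₀ cos²(56°) = 0.3127 I₀.
I₂ = I₁ cos²(101° − 56°) = 0.3127 I₀ · cos²(45°) = 0.1563 I₀.
I₃ = I₂ cos²(134° − 101°) = 0.1563 I₀ · cos²(33°) = 0.11 I₀.
After rotation:
I₁ = I₀ cos²(56° − 0°) = I₀ cos²(56°) = 0.3127 I₀.
I₂ = I₁ cos²(101° − 56°) = 0.3127 I₀ · cos²(45°) = 0.1563 I₀.
I₃ = I₂ cos²(83° − 101°) = 0.1563 I₀ · cos²(18°) = 0.1414 I₀.
Ratio = 0.1414 / 0.11 = 1.286.

I_new/I_old ≈ 1.29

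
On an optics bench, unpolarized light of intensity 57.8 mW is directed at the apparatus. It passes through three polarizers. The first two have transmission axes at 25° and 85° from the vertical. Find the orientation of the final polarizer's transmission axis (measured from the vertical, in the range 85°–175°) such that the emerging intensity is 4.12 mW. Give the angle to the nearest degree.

θ ≈ 126°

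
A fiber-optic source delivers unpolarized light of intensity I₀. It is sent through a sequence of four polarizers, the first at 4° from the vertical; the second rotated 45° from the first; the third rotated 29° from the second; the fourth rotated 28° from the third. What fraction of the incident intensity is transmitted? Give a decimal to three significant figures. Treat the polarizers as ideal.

Unpolarized light through the first polarizer → I₁ = ½ I₀, now polarized at 4°.
I₂ = I₁ cos²(45°) = 0.5 · 0.5 I₀ = 0.25 I₀.
I₃ = I₂ cos²(29°) = 0.25 · 0.765 I₀ = 0.1912 I₀.
I₄ = I₃ cos²(28°) = 0.1912 · 0.7796 I₀ = 0.1491 I₀.
Transmitted fraction = 0.1491.

≈ 0.149 I₀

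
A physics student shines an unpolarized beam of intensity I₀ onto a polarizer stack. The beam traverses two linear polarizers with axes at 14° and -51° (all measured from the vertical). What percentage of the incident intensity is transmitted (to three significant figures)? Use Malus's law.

≈ 8.93%

Unpolarized light through the first polarizer → I₁ = ½ I₀, now polarized at 14°.
I₂ = I₁ cos²(-51° − 14°) = 0.5 I₀ · cos²(65°) = 0.0893 I₀.
That is 8.93% of the incident intensity.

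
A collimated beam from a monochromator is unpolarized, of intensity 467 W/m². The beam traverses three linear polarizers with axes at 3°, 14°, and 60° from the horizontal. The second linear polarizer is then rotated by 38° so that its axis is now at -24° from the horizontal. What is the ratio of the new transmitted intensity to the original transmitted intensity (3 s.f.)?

I_new/I_old ≈ 0.0187

Before rotation:
Unpolarized light through the first polarizer → I₁ = ½ I₀, now polarized at 3°.
I₂ = I₁ cos²(14° − 3°) = 0.5 I₀ · cos²(11°) = 0.4818 I₀.
I₃ = I₂ cos²(60° − 14°) = 0.4818 I₀ · cos²(46°) = 0.2325 I₀.
After rotation:
Unpolarized light through the first polarizer → I₁ = ½ I₀, now polarized at 3°.
I₂ = I₁ cos²(-24° − 3°) = 0.5 I₀ · cos²(27°) = 0.3969 I₀.
I₃ = I₂ cos²(60° + 24°) = 0.3969 I₀ · cos²(84°) = 0.004337 I₀.
Ratio = 0.004337 / 0.2325 = 0.01865.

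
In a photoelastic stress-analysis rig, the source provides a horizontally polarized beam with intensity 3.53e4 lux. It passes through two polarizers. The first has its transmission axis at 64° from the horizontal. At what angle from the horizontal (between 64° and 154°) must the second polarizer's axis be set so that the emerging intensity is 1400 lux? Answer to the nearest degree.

θ ≈ 127°

I₁ = I₀ cos²(64° − 0°) = I₀ cos²(64°) = 0.1922 I₀.
Target fraction: 1400 / 3.53e4 lux = 0.03966 of I₀.
Need I₂/I₀ = 0.03966, so cos²(θ − 64°) = 0.03966 / 0.1922 = 0.2064.
θ − 64° = arccos(√0.2064) = 63.0°, giving θ ≈ 64 + 63.0 = 127.0°.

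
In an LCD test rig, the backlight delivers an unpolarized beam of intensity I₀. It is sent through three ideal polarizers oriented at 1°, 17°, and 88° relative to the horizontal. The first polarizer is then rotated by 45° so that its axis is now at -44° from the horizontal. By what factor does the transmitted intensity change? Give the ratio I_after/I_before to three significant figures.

I_new/I_old ≈ 0.254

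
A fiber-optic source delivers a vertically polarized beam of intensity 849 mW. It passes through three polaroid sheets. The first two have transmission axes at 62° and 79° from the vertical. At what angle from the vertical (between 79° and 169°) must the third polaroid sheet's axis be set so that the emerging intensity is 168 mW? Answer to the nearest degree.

θ ≈ 87°

I₁ = I₀ cos²(62° − 0°) = I₀ cos²(62°) = 0.2204 I₀.
I₂ = I₁ cos²(79° − 62°) = 0.2204 I₀ · cos²(17°) = 0.2016 I₀.
Target fraction: 168 / 849 mW = 0.1979 of I₀.
Need I₃/I₀ = 0.1979, so cos²(θ − 79°) = 0.1979 / 0.2016 = 0.9817.
θ − 79° = arccos(√0.9817) = 7.8°, giving θ ≈ 79 + 7.8 = 86.8°.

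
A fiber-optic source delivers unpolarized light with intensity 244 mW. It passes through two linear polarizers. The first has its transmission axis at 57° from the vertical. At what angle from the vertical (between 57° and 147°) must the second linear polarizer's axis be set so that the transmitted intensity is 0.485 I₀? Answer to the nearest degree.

θ ≈ 67°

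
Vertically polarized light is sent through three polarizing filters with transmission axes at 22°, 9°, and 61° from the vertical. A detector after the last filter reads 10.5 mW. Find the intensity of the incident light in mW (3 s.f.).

I₀ ≈ 33.9 mW

By Malus's law, I₁ = I₀ cos²(22° − 0°) = I₀ cos²(22°) = 0.8597 I₀.
I₂ = I₁ cos²(9° − 22°) = 0.8597 I₀ · cos²(13°) = 0.8162 I₀.
I₃ = I₂ cos²(61° − 9°) = 0.8162 I₀ · cos²(52°) = 0.3094 I₀.
So 10.5 mW = 0.3094 I₀, giving I₀ = 10.5/0.3094 = 33.94 mW.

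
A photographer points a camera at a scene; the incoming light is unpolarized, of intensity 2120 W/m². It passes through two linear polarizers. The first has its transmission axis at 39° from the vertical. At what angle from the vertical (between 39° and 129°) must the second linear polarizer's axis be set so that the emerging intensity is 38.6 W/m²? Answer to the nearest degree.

θ ≈ 118°

Unpolarized light through the first polarizer → I₁ = ½ I₀, now polarized at 39°.
Target fraction: 38.6 / 2120 W/m² = 0.01821 of I₀.
Need I₂/I₀ = 0.01821, so cos²(θ − 39°) = 0.01821 / 0.5 = 0.03642.
θ − 39° = arccos(√0.03642) = 79.0°, giving θ ≈ 39 + 79.0 = 118.0°.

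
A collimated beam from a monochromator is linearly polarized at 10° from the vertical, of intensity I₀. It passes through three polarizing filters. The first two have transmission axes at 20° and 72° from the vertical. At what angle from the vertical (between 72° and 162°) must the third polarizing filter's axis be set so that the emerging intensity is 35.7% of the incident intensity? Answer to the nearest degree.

I₁ = I₀ cos²(20° − 10°) = I₀ cos²(10°) = 0.9698 I₀.
I₂ = I₁ cos²(72° − 20°) = 0.9698 I₀ · cos²(52°) = 0.3676 I₀.
Need I₃/I₀ = 0.357, so cos²(θ − 72°) = 0.357 / 0.3676 = 0.9711.
θ − 72° = arccos(√0.9711) = 9.8°, giving θ ≈ 72 + 9.8 = 81.8°.

θ ≈ 82°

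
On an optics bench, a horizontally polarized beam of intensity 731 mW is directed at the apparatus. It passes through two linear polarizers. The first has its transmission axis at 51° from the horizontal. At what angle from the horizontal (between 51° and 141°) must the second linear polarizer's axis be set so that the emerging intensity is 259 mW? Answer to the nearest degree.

θ ≈ 70°

I₁ = I₀ cos²(51° − 0°) = I₀ cos²(51°) = 0.396 I₀.
Target fraction: 259 / 731 mW = 0.3543 of I₀.
Need I₂/I₀ = 0.3543, so cos²(θ − 51°) = 0.3543 / 0.396 = 0.8946.
θ − 51° = arccos(√0.8946) = 18.9°, giving θ ≈ 51 + 18.9 = 69.9°.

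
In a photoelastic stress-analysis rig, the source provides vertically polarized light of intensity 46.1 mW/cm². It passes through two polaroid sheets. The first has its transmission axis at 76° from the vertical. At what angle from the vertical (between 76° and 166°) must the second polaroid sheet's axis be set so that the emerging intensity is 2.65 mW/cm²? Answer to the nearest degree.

θ ≈ 84°

By Malus's law, I₁ = I₀ cos²(76° − 0°) = I₀ cos²(76°) = 0.05853 I₀.
Target fraction: 2.65 / 46.1 mW/cm² = 0.05748 of I₀.
Need I₂/I₀ = 0.05748, so cos²(θ − 76°) = 0.05748 / 0.05853 = 0.9822.
θ − 76° = arccos(√0.9822) = 7.7°, giving θ ≈ 76 + 7.7 = 83.7°.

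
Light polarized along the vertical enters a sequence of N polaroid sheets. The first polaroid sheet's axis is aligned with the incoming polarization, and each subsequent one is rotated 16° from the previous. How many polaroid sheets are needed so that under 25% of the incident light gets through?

N = 19

First polarizer is aligned with the polarization: full transmission.
Each further stage multiplies by cos²(16°) = 0.924.
After N polarizers: T = 0.924^(N−1). Require T < 0.25 ⇒ N−1 > ln(0.25)/ln(0.924) = 17.54, so N−1 ≥ 18 and N = 19.
Check: N=19 gives T = 0.2412 < 0.25; N=18 gives T = 0.261.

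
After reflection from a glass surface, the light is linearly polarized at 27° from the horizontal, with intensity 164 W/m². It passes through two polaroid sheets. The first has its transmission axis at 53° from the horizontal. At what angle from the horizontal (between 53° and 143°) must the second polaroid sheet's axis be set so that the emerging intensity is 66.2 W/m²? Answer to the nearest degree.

I₁ = I₀ cos²(53° − 27°) = I₀ cos²(26°) = 0.8078 I₀.
Target fraction: 66.2 / 164 W/m² = 0.4037 of I₀.
Need I₂/I₀ = 0.4037, so cos²(θ − 53°) = 0.4037 / 0.8078 = 0.4997.
θ − 53° = arccos(√0.4997) = 45.0°, giving θ ≈ 53 + 45.0 = 98.0°.

θ ≈ 98°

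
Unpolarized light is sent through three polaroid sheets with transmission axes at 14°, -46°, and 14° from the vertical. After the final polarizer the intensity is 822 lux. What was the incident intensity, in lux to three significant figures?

I₀ ≈ 2.63e4 lux

Unpolarized light through the first polarizer → I₁ = ½ I₀, now polarized at 14°.
I₂ = I₁ cos²(-46° − 14°) = 0.5 I₀ · cos²(60°) = 0.125 I₀.
I₃ = I₂ cos²(14° + 46°) = 0.125 I₀ · cos²(60°) = 0.03125 I₀.
So 822 lux = 0.03125 I₀, giving I₀ = 822/0.03125 = 2.63e+04 lux.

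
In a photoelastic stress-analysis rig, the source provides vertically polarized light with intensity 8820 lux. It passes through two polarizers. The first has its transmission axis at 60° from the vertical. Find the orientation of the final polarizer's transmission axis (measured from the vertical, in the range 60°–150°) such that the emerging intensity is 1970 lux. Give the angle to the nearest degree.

θ ≈ 79°

I₁ = I₀ cos²(60° − 0°) = I₀ cos²(60°) = 0.25 I₀.
Target fraction: 1970 / 8820 lux = 0.2234 of I₀.
Need I₂/I₀ = 0.2234, so cos²(θ − 60°) = 0.2234 / 0.25 = 0.8934.
θ − 60° = arccos(√0.8934) = 19.1°, giving θ ≈ 60 + 19.1 = 79.1°.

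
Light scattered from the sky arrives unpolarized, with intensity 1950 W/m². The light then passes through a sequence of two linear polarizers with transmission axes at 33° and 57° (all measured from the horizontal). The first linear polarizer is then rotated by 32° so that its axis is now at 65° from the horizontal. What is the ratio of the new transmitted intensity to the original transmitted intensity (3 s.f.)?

I_new/I_old ≈ 1.18

Before rotation:
Unpolarized light through the first polarizer → I₁ = ½ I₀, now polarized at 33°.
I₂ = I₁ cos²(57° − 33°) = 0.5 I₀ · cos²(24°) = 0.4173 I₀.
After rotation:
Unpolarized light through the first polarizer → I₁ = ½ I₀, now polarized at 65°.
I₂ = I₁ cos²(57° − 65°) = 0.5 I₀ · cos²(8°) = 0.4903 I₀.
Ratio = 0.4903 / 0.4173 = 1.175.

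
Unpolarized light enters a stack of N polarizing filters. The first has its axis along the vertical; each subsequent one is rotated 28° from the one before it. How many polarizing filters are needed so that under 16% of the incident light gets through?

N = 6

First polarizer halves the unpolarized light: factor 1/2.
Each further stage multiplies by cos²(28°) = 0.7796.
After N polarizers: T = 0.5·0.7796^(N−1). Require T < 0.16 ⇒ N−1 > ln(0.16/0.5)/ln(0.7796) = 4.58, so N−1 ≥ 5 and N = 6.
Check: N=6 gives T = 0.144 < 0.16; N=5 gives T = 0.1847.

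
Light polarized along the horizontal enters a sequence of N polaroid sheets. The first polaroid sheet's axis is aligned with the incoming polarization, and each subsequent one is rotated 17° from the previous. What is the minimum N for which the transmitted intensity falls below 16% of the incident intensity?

First polarizer is aligned with the polarization: full transmission.
Each further stage multiplies by cos²(17°) = 0.9145.
After N polarizers: T = 0.9145^(N−1). Require T < 0.16 ⇒ N−1 > ln(0.16)/ln(0.9145) = 20.51, so N−1 ≥ 21 and N = 22.
Check: N=22 gives T = 0.1531 < 0.16; N=21 gives T = 0.1674.

N = 22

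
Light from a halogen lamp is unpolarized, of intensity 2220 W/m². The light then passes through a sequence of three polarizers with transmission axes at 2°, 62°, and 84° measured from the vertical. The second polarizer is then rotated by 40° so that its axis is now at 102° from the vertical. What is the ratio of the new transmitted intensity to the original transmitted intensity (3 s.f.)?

I_new/I_old ≈ 0.127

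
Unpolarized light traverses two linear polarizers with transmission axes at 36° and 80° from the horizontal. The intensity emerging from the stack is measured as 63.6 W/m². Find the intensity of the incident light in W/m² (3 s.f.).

Unpolarized light through the first polarizer → I₁ = ½ I₀, now polarized at 36°.
I₂ = I₁ cos²(80° − 36°) = 0.5 I₀ · cos²(44°) = 0.2587 I₀.
So 63.6 W/m² = 0.2587 I₀, giving I₀ = 63.6/0.2587 = 245.8 W/m².

I₀ ≈ 246 W/m²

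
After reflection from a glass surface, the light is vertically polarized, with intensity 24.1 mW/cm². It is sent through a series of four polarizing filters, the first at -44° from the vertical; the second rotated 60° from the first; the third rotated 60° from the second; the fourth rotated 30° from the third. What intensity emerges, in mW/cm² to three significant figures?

By Malus's law, I₁ = 24.1 mW/cm² · cos²(44°) = 12.47 mW/cm².
I₂ = I₁ · cos²(60°) = 12.47 · 0.25 = 3.118 mW/cm².
I₃ = I₂ · cos²(60°) = 3.118 · 0.25 = 0.7794 mW/cm².
I₄ = I₃ · cos²(30°) = 0.7794 · 0.75 = 0.5846 mW/cm².

I ≈ 0.585 mW/cm²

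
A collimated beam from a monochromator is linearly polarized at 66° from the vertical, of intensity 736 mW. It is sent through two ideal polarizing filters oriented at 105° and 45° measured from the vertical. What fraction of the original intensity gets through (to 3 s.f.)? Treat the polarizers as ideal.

I₁ = 736 mW · cos²(39°) = 444.5 mW.
I₂ = I₁ · cos²(60°) = 444.5 · 0.25 = 111.1 mW.
Transmitted fraction = 0.151.

I/I₀ ≈ 0.151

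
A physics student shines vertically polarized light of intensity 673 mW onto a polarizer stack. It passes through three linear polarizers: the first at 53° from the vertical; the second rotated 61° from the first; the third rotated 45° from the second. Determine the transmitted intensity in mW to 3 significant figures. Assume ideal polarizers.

I ≈ 28.6 mW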